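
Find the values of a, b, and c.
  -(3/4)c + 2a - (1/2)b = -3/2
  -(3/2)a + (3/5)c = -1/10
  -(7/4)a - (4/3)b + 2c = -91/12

Row-reduce the augmented matrix:
R1 ← R1 / (2).
R2 ← R2 + 3/2·R1.
R3 ← R3 + 7/4·R1.
R2 ← R2 / (-3/8).
R1 ← R1 + 1/4·R2.
R3 ← R3 + 85/48·R2.
R3 ← R3 / (7/6).
R1 ← R1 + 2/5·R3.
R2 ← R2 + 1/10·R3.
Reading off the reduced rows gives a = -1, b = 3, c = -8/3.

a = -1, b = 3, c = -8/3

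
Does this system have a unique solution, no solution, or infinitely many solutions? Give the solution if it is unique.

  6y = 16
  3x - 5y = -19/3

Row-reduce the augmented matrix:
Swap R1 and R2.
R1 ← R1 / (3).
R2 ← R2 / (6).
R1 ← R1 + 5/3·R2.
Reading off the reduced rows gives x = 7/3, y = 8/3.

x = 7/3, y = 8/3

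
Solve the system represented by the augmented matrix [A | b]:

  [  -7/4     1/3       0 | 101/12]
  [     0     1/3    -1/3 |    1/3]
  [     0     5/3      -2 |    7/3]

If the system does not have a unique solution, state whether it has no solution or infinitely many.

x_1 = -5, x_2 = -1, x_3 = -2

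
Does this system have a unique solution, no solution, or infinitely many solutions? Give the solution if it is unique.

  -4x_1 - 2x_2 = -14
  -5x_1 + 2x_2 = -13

Row-reduce the augmented matrix:
R1 ← R1 / (-4).
R2 ← R2 + 5·R1.
R2 ← R2 / (9/2).
R1 ← R1 − 1/2·R2.
Reading off the reduced rows gives x_1 = 3, x_2 = 1.

x_1 = 3, x_2 = 1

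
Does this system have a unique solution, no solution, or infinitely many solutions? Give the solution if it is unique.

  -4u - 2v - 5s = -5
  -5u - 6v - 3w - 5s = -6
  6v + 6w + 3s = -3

Row-reduce:
R1 ← R1 / (-4).
R2 ← R2 + 5·R1.
R2 ← R2 / (-7/2).
R1 ← R1 − 1/2·R2.
R3 ← R3 − 6·R2.
R3 ← R3 / (6/7).
R1 ← R1 + 3/7·R3.
R2 ← R2 − 6/7·R3.
Rank is 3 with 4 unknowns, leaving s free.

infinitely many solutions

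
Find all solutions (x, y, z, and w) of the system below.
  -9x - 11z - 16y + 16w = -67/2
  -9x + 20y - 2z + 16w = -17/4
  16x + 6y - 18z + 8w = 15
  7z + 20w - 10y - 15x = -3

Row-reduce the augmented matrix:
R1 ← R1 / (-9).
R2 ← R2 + 9·R1.
R3 ← R3 − 16·R1.
R4 ← R4 + 15·R1.
R2 ← R2 / (36).
R1 ← R1 − 16/9·R2.
R3 ← R3 + 202/9·R2.
R4 ← R4 − 50/3·R2.
R3 ← R3 / (-575/18).
R1 ← R1 − 7/9·R3.
R2 ← R2 − 1/4·R3.
R4 ← R4 − 127/6·R3.
R4 ← R4 / (10052/575).
R1 ← R1 + 512/575·R4.
R2 ← R2 − 164/575·R4.
R3 ← R3 + 656/575·R4.
Reading off the reduced rows gives x = 11/4, y = 1/4, z = 9/4, w = 5/4.

x = 11/4, y = 1/4, z = 9/4, w = 5/4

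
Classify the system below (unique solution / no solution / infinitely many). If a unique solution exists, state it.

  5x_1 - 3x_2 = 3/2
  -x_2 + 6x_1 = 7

x_1 = 3/2, x_2 = 2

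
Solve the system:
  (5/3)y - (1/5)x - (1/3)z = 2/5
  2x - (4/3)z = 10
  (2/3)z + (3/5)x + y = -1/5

x = 3, y = 0, z = -3

Row-reduce the augmented matrix:
R1 ← R1 / (-1/5).
R2 ← R2 − 2·R1.
R3 ← R3 − 3/5·R1.
R2 ← R2 / (50/3).
R1 ← R1 + 25/3·R2.
R3 ← R3 − 6·R2.
R3 ← R3 / (101/75).
R1 ← R1 + 2/3·R3.
R2 ← R2 + 7/25·R3.
Reading off the reduced rows gives x = 3, y = 0, z = -3.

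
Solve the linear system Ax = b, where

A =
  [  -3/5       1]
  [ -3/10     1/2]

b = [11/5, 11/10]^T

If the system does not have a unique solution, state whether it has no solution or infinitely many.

Row-reduce:
R1 ← R1 / (-3/5).
R2 ← R2 + 3/10·R1.
Rank is 1 with 2 unknowns, leaving x_2 free.

infinitely many solutions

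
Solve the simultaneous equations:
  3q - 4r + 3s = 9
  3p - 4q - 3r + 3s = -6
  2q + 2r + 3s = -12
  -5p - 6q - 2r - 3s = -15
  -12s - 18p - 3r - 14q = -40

Row-reduce:
Swap R1 and R2.
R1 ← R1 / (3).
R4 ← R4 + 5·R1.
R5 ← R5 + 18·R1.
R2 ← R2 / (3).
R1 ← R1 + 4/3·R2.
R3 ← R3 − 2·R2.
R4 ← R4 + 38/3·R2.
R5 ← R5 + 38·R2.
R3 ← R3 / (14/3).
R1 ← R1 + 25/9·R3.
R2 ← R2 + 4/3·R3.
R4 ← R4 + 215/9·R3.
R5 ← R5 + 215/3·R3.
R4 ← R4 / (277/14).
R1 ← R1 − 41/14·R4.
R2 ← R2 − 9/7·R4.
R3 ← R3 − 3/14·R4.
R5 ← R5 − 831/14·R4.
Row 5 reduces to 0 = -1, a contradiction. The system is inconsistent.

no solution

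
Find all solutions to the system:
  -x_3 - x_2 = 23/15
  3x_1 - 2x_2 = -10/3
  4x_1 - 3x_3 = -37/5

Row-reduce the augmented matrix:
Swap R1 and R2.
R1 ← R1 / (3).
R3 ← R3 − 4·R1.
R2 ← R2 / (-1).
R1 ← R1 + 2/3·R2.
R3 ← R3 − 8/3·R2.
R3 ← R3 / (-17/3).
R1 ← R1 − 2/3·R3.
R2 ← R2 − 1·R3.
Reading off the reduced rows gives x_1 = -2, x_2 = -4/3, x_3 = -1/5.

x_1 = -2, x_2 = -4/3, x_3 = -1/5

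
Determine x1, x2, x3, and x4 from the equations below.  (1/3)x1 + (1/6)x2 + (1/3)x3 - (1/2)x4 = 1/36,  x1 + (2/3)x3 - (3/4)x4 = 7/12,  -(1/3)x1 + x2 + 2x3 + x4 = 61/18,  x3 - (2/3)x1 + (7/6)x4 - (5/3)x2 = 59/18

x1 = 1/3, x2 = -1/2, x3 = 3/2, x4 = 1

Row-reduce the augmented matrix:
R1 ← R1 / (1/3).
R2 ← R2 − 1·R1.
R3 ← R3 + 1/3·R1.
R4 ← R4 + 2/3·R1.
R2 ← R2 / (-1/2).
R1 ← R1 − 1/2·R2.
R3 ← R3 − 7/6·R2.
R4 ← R4 + 4/3·R2.
R3 ← R3 / (14/9).
R1 ← R1 − 2/3·R3.
R2 ← R2 − 2/3·R3.
R4 ← R4 − 23/9·R3.
R4 ← R4 / (-929/168).
R1 ← R1 + 12/7·R4.
R2 ← R2 + 69/28·R4.
R3 ← R3 − 81/56·R4.
Reading off the reduced rows gives x1 = 1/3, x2 = -1/2, x3 = 3/2, x4 = 1.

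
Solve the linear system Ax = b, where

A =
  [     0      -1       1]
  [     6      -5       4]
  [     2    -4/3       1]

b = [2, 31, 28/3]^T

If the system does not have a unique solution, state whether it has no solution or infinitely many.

no solution

Row-reduce:
Swap R1 and R2.
R1 ← R1 / (6).
R3 ← R3 − 2·R1.
R2 ← R2 / (-1).
R1 ← R1 + 5/6·R2.
R3 ← R3 − 1/3·R2.
Row 3 reduces to 0 = -1/3, a contradiction. The system is inconsistent.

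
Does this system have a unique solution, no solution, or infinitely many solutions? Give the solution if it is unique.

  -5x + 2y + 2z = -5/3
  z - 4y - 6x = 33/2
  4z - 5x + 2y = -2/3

x = -2/3, y = -3, z = 1/2

Row-reduce the augmented matrix:
R1 ← R1 / (-5).
R2 ← R2 + 6·R1.
R3 ← R3 + 5·R1.
R2 ← R2 / (-32/5).
R1 ← R1 + 2/5·R2.
R3 ← R3 / (2).
R1 ← R1 + 5/16·R3.
R2 ← R2 − 7/32·R3.
Reading off the reduced rows gives x = -2/3, y = -3, z = 1/2.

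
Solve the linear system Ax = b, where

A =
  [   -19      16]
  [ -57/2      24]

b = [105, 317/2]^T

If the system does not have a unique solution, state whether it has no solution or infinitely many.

no solution

Row-reduce:
R1 ← R1 / (-19).
R2 ← R2 + 57/2·R1.
Row 2 reduces to 0 = 1, a contradiction. The system is inconsistent.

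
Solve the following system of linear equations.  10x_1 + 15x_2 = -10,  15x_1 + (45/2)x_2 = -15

Row-reduce:
R1 ← R1 / (10).
R2 ← R2 − 15·R1.
Rank is 1 with 2 unknowns, leaving x_2 free.

infinitely many solutions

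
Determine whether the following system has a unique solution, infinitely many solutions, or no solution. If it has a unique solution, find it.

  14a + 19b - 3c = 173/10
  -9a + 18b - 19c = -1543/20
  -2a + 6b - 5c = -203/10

a = 11/4, b = -4/5, c = 2

Row-reduce the augmented matrix:
R1 ← R1 / (14).
R2 ← R2 + 9·R1.
R3 ← R3 + 2·R1.
R2 ← R2 / (423/14).
R1 ← R1 − 19/14·R2.
R3 ← R3 − 61/7·R2.
R3 ← R3 / (257/423).
R1 ← R1 − 307/423·R3.
R2 ← R2 + 293/423·R3.
Reading off the reduced rows gives a = 11/4, b = -4/5, c = 2.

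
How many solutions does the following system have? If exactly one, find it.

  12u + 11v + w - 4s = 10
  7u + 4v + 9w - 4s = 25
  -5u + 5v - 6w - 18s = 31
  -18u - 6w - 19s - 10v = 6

u = -5, v = 6, w = 4, s = 0

Row-reduce the augmented matrix:
R1 ← R1 / (12).
R2 ← R2 − 7·R1.
R3 ← R3 + 5·R1.
R4 ← R4 + 18·R1.
R2 ← R2 / (-29/12).
R1 ← R1 − 11/12·R2.
R3 ← R3 − 115/12·R2.
R4 ← R4 − 13/2·R2.
R3 ← R3 / (806/29).
R1 ← R1 − 95/29·R3.
R2 ← R2 + 101/29·R3.
R4 ← R4 − 526/29·R3.
R4 ← R4 / (-4971/403).
R1 ← R1 − 859/403·R4.
R2 ← R2 + 1049/403·R4.
R3 ← R3 + 381/403·R4.
Reading off the reduced rows gives u = -5, v = 6, w = 4, s = 0.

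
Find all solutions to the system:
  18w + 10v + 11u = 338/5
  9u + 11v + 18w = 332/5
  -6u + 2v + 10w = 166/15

Row-reduce the augmented matrix:
R1 ← R1 / (11).
R2 ← R2 − 9·R1.
R3 ← R3 + 6·R1.
R2 ← R2 / (31/11).
R1 ← R1 − 10/11·R2.
R3 ← R3 − 82/11·R2.
R3 ← R3 / (346/31).
R1 ← R1 − 18/31·R3.
R2 ← R2 − 36/31·R3.
Reading off the reduced rows gives u = 8/5, v = 2, w = 5/3.

u = 8/5, v = 2, w = 5/3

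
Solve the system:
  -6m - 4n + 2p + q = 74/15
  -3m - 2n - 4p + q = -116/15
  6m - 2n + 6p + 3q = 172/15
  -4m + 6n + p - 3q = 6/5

m = 0, n = -1/3, p = 2, q = -2/5

Row-reduce the augmented matrix:
R1 ← R1 / (-6).
R2 ← R2 + 3·R1.
R3 ← R3 − 6·R1.
R4 ← R4 + 4·R1.
Swap R2 and R3.
R2 ← R2 / (-6).
R1 ← R1 − 2/3·R2.
R4 ← R4 − 26/3·R2.
R3 ← R3 / (-5).
R1 ← R1 − 5/9·R3.
R2 ← R2 + 4/3·R3.
R4 ← R4 − 101/9·R3.
R4 ← R4 / (97/30).
R1 ← R1 − 1/3·R4.
R2 ← R2 + 4/5·R4.
R3 ← R3 + 1/10·R4.
Reading off the reduced rows gives m = 0, n = -1/3, p = 2, q = -2/5.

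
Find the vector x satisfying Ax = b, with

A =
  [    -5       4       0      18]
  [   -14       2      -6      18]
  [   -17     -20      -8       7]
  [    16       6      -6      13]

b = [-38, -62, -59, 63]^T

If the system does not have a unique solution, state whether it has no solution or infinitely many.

Row-reduce the augmented matrix:
R1 ← R1 / (-5).
R2 ← R2 + 14·R1.
R3 ← R3 + 17·R1.
R4 ← R4 − 16·R1.
R2 ← R2 / (-46/5).
R1 ← R1 + 4/5·R2.
R3 ← R3 + 168/5·R2.
R4 ← R4 − 94/5·R2.
R3 ← R3 / (320/23).
R1 ← R1 − 12/23·R3.
R2 ← R2 − 15/23·R3.
R4 ← R4 + 420/23·R3.
R4 ← R4 / (1417/16).
R1 ← R1 + 51/16·R4.
R2 ← R2 − 33/64·R4.
R3 ← R3 − 295/64·R4.
Reading off the reduced rows gives x_1 = 4, x_2 = 0, x_3 = -2, x_4 = -1.

x_1 = 4, x_2 = 0, x_3 = -2, x_4 = -1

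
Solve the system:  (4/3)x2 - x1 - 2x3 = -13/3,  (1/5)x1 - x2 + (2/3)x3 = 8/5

infinitely many solutions

Row-reduce:
R1 ← R1 / (-1).
R2 ← R2 − 1/5·R1.
R2 ← R2 / (-11/15).
R1 ← R1 + 4/3·R2.
Rank is 2 with 3 unknowns, leaving x3 free.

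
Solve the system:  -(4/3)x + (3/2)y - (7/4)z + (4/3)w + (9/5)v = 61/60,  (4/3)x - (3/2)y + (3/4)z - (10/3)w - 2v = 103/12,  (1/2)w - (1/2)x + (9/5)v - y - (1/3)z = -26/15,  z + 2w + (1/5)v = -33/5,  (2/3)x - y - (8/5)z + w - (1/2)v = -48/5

Row-reduce:
R1 ← R1 / (-4/3).
R2 ← R2 − 4/3·R1.
R3 ← R3 + 1/2·R1.
R5 ← R5 − 2/3·R1.
Swap R2 and R3.
R2 ← R2 / (-25/16).
R1 ← R1 + 9/8·R2.
R5 ← R5 + 1/4·R2.
R3 ← R3 / (-1).
R1 ← R1 − 27/25·R3.
R2 ← R2 + 31/150·R3.
R4 ← R4 − 1·R3.
R5 ← R5 + 379/150·R3.
Swap R4 and R5.
R4 ← R4 / (168/25).
R1 ← R1 + 79/25·R4.
R2 ← R2 − 31/75·R4.
R3 ← R3 − 2·R4.
Row 5 reduces to 0 = 3, a contradiction. The system is inconsistent.

no solution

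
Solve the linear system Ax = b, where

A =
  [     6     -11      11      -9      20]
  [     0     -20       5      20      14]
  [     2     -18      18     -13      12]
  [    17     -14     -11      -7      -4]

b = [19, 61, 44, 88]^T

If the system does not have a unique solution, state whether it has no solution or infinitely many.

Row-reduce:
R1 ← R1 / (6).
R3 ← R3 − 2·R1.
R4 ← R4 − 17·R1.
R2 ← R2 / (-20).
R1 ← R1 + 11/6·R2.
R3 ← R3 + 43/3·R2.
R4 ← R4 − 103/6·R2.
R3 ← R3 / (43/4).
R1 ← R1 − 11/8·R3.
R2 ← R2 + 1/4·R3.
R4 ← R4 + 303/8·R3.
R4 ← R4 / (-12917/258).
R1 ← R1 + 19/86·R4.
R2 ← R2 + 202/129·R4.
R3 ← R3 + 292/129·R4.
Rank is 4 with 5 unknowns, leaving x_5 free.

infinitely many solutions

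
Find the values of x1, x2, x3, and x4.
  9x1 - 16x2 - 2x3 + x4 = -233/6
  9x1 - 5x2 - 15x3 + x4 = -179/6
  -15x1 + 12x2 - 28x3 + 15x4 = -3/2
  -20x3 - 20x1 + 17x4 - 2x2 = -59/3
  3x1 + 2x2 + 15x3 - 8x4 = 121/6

x1 = -1/2, x2 = 2, x3 = 1, x4 = -1/3

Row-reduce the augmented matrix:
R1 ← R1 / (9).
R2 ← R2 − 9·R1.
R3 ← R3 + 15·R1.
R4 ← R4 + 20·R1.
R5 ← R5 − 3·R1.
R2 ← R2 / (11).
R1 ← R1 + 16/9·R2.
R3 ← R3 + 44/3·R2.
R4 ← R4 + 338/9·R2.
R5 ← R5 − 22/3·R2.
R3 ← R3 / (-146/3).
R1 ← R1 + 230/99·R3.
R2 ← R2 + 13/11·R3.
R4 ← R4 + 6814/99·R3.
R5 ← R5 − 73/3·R3.
R4 ← R4 / (-10477/2409).
R1 ← R1 + 1649/2409·R4.
R2 ← R2 + 325/803·R4.
R3 ← R3 + 25/73·R4.
R5 reduces to 0 = 0, so the extra equation is consistent.
Reading off the reduced rows gives x1 = -1/2, x2 = 2, x3 = 1, x4 = -1/3.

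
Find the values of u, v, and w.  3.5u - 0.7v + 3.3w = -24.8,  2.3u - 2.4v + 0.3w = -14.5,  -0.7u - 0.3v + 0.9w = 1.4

u = -5, v = 1, w = -2

Row-reduce the augmented matrix:
R1 ← R1 / (7/2).
R2 ← R2 − 23/10·R1.
R3 ← R3 + 7/10·R1.
R2 ← R2 / (-97/50).
R1 ← R1 + 1/5·R2.
R3 ← R3 + 11/25·R2.
R3 ← R3 / (1347/679).
R1 ← R1 − 771/679·R3.
R2 ← R2 − 654/679·R3.
Reading off the reduced rows gives u = -5, v = 1, w = -2.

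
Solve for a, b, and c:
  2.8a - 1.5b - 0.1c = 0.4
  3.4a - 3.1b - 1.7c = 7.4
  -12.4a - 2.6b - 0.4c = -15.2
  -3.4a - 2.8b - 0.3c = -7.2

a = 1, b = 2, c = -6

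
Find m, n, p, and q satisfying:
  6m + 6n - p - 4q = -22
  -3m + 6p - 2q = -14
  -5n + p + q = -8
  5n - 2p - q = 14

Row-reduce the augmented matrix:
R1 ← R1 / (6).
R2 ← R2 + 3·R1.
R2 ← R2 / (3).
R1 ← R1 − 1·R2.
R3 ← R3 + 5·R2.
R4 ← R4 − 5·R2.
R3 ← R3 / (61/6).
R1 ← R1 + 2·R3.
R2 ← R2 − 11/6·R3.
R4 ← R4 + 67/6·R3.
R4 ← R4 / (-34/61).
R1 ← R1 + 82/183·R4.
R2 ← R2 + 19/61·R4.
R3 ← R3 + 34/61·R4.
Reading off the reduced rows gives m = -6, n = 0, p = -6, q = -2.

m = -6, n = 0, p = -6, q = -2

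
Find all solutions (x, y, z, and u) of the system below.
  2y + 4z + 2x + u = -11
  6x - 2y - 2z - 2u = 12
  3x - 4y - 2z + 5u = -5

infinitely many solutions

Row-reduce:
R1 ← R1 / (2).
R2 ← R2 − 6·R1.
R3 ← R3 − 3·R1.
R2 ← R2 / (-8).
R1 ← R1 − 1·R2.
R3 ← R3 + 7·R2.
R3 ← R3 / (17/4).
R1 ← R1 − 1/4·R3.
R2 ← R2 − 7/4·R3.
Rank is 3 with 4 unknowns, leaving u free.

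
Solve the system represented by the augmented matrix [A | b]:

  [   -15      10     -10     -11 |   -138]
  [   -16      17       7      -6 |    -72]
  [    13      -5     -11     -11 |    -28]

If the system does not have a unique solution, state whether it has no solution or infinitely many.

Row-reduce:
R1 ← R1 / (-15).
R2 ← R2 + 16·R1.
R3 ← R3 − 13·R1.
R2 ← R2 / (19/3).
R1 ← R1 + 2/3·R2.
R3 ← R3 − 11/3·R2.
R3 ← R3 / (-568/19).
R1 ← R1 − 48/19·R3.
R2 ← R2 − 53/19·R3.
Rank is 3 with 4 unknowns, leaving x_4 free.

infinitely many solutions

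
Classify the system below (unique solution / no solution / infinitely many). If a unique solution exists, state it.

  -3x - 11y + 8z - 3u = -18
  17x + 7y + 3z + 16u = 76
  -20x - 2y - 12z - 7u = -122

infinitely many solutions

Row-reduce:
R1 ← R1 / (-3).
R2 ← R2 − 17·R1.
R3 ← R3 + 20·R1.
R2 ← R2 / (-166/3).
R1 ← R1 − 11/3·R2.
R3 ← R3 − 214/3·R2.
R3 ← R3 / (-251/83).
R1 ← R1 − 89/166·R3.
R2 ← R2 + 145/166·R3.
Rank is 3 with 4 unknowns, leaving u free.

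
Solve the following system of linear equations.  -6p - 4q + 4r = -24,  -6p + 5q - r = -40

Row-reduce:
R1 ← R1 / (-6).
R2 ← R2 + 6·R1.
R2 ← R2 / (9).
R1 ← R1 − 2/3·R2.
Rank is 2 with 3 unknowns, leaving r free.

infinitely many solutions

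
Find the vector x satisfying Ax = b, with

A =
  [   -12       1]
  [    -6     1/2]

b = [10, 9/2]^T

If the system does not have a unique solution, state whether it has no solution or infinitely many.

no solution

Row-reduce:
R1 ← R1 / (-12).
R2 ← R2 + 6·R1.
Row 2 reduces to 0 = -1/2, a contradiction. The system is inconsistent.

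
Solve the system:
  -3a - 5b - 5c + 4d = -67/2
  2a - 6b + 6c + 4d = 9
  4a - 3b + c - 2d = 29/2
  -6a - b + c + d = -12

Row-reduce the augmented matrix:
R1 ← R1 / (-3).
R2 ← R2 − 2·R1.
R3 ← R3 − 4·R1.
R4 ← R4 + 6·R1.
R2 ← R2 / (-28/3).
R1 ← R1 − 5/3·R2.
R3 ← R3 + 29/3·R2.
R4 ← R4 − 9·R2.
R3 ← R3 / (-59/7).
R1 ← R1 − 15/7·R3.
R2 ← R2 + 2/7·R3.
R4 ← R4 − 95/7·R3.
R4 ← R4 / (-373/59).
R1 ← R1 + 62/59·R4.
R2 ← R2 + 35/59·R4.
R3 ← R3 − 25/59·R4.
Reading off the reduced rows gives a = 2, b = 1/2, c = 3, d = -5/2.

a = 2, b = 1/2, c = 3, d = -5/2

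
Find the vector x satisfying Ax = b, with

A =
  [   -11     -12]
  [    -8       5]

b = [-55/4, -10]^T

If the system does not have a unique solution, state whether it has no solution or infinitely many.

Row-reduce the augmented matrix:
R1 ← R1 / (-11).
R2 ← R2 + 8·R1.
R2 ← R2 / (151/11).
R1 ← R1 − 12/11·R2.
Reading off the reduced rows gives x_1 = 5/4, x_2 = 0.

x_1 = 5/4, x_2 = 0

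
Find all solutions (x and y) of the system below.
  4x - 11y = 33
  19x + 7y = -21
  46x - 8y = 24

Row-reduce the augmented matrix:
R1 ← R1 / (4).
R2 ← R2 − 19·R1.
R3 ← R3 − 46·R1.
R2 ← R2 / (237/4).
R1 ← R1 + 11/4·R2.
R3 ← R3 − 237/2·R2.
R3 reduces to 0 = 0, so the extra equation is consistent.
Reading off the reduced rows gives x = 0, y = -3.

x = 0, y = -3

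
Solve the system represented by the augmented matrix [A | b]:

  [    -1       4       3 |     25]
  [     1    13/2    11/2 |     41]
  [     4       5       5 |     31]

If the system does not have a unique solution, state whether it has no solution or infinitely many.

Row-reduce:
R1 ← R1 / (-1).
R2 ← R2 − 1·R1.
R3 ← R3 − 4·R1.
R2 ← R2 / (21/2).
R1 ← R1 + 4·R2.
R3 ← R3 − 21·R2.
Row 3 reduces to 0 = -1, a contradiction. The system is inconsistent.

no solution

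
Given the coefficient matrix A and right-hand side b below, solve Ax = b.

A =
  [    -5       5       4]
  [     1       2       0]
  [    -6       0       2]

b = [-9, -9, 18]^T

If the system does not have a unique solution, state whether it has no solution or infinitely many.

Row-reduce the augmented matrix:
R1 ← R1 / (-5).
R2 ← R2 − 1·R1.
R3 ← R3 + 6·R1.
R2 ← R2 / (3).
R1 ← R1 + 1·R2.
R3 ← R3 + 6·R2.
R3 ← R3 / (-6/5).
R1 ← R1 + 8/15·R3.
R2 ← R2 − 4/15·R3.
Reading off the reduced rows gives x_1 = -5, x_2 = -2, x_3 = -6.

x_1 = -5, x_2 = -2, x_3 = -6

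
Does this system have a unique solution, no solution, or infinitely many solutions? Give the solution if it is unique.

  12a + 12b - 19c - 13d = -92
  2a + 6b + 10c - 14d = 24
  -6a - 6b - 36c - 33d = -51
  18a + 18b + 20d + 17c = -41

Row-reduce:
R1 ← R1 / (12).
R2 ← R2 − 2·R1.
R3 ← R3 + 6·R1.
R4 ← R4 − 18·R1.
R2 ← R2 / (4).
R1 ← R1 − 1·R2.
R3 ← R3 / (-91/2).
R1 ← R1 + 39/8·R3.
R2 ← R2 − 79/24·R3.
R4 ← R4 − 91/2·R3.
Rank is 3 with 4 unknowns, leaving d free.

infinitely many solutions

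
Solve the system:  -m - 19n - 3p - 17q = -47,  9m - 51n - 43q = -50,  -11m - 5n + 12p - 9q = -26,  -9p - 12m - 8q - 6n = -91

Row-reduce:
R1 ← R1 / (-1).
R2 ← R2 − 9·R1.
R3 ← R3 + 11·R1.
R4 ← R4 + 12·R1.
R2 ← R2 / (-222).
R1 ← R1 − 19·R2.
R3 ← R3 − 204·R2.
R4 ← R4 − 222·R2.
R3 ← R3 / (747/37).
R1 ← R1 − 51/74·R3.
R2 ← R2 − 9/74·R3.
Rank is 3 with 4 unknowns, leaving q free.

infinitely many solutions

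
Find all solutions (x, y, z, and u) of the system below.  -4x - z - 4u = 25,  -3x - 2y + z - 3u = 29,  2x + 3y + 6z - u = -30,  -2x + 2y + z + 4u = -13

Row-reduce the augmented matrix:
R1 ← R1 / (-4).
R2 ← R2 + 3·R1.
R3 ← R3 − 2·R1.
R4 ← R4 + 2·R1.
R2 ← R2 / (-2).
R3 ← R3 − 3·R2.
R4 ← R4 − 2·R2.
R3 ← R3 / (65/8).
R1 ← R1 − 1/4·R3.
R2 ← R2 + 7/8·R3.
R4 ← R4 − 13/4·R3.
R4 ← R4 / (36/5).
R1 ← R1 − 71/65·R4.
R2 ← R2 + 21/65·R4.
R3 ← R3 + 24/65·R4.
Reading off the reduced rows gives x = -4, y = -6, z = -1, u = -2.

x = -4, y = -6, z = -1, u = -2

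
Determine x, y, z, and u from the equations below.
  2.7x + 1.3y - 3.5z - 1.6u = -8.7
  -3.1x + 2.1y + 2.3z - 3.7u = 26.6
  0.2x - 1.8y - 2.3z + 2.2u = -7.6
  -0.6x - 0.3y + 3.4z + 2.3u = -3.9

x = -5, y = 0, z = 0, u = -3

Row-reduce the augmented matrix:
R1 ← R1 / (27/10).
R2 ← R2 + 31/10·R1.
R3 ← R3 − 1/5·R1.
R4 ← R4 + 3/5·R1.
R2 ← R2 / (97/27).
R1 ← R1 − 13/27·R2.
R3 ← R3 + 256/135·R2.
R4 ← R4 + 1/90·R2.
R3 ← R3 / (-14297/4850).
R1 ← R1 + 517/485·R3.
R2 ← R2 + 232/485·R3.
R4 ← R4 − 6346/2425·R3.
R4 ← R4 / (397747/285940).
R1 ← R1 − 10521/28594·R4.
R2 ← R2 + 1423/986·R4.
R3 ← R3 − 2930/14297·R4.
Reading off the reduced rows gives x = -5, y = 0, z = 0, u = -3.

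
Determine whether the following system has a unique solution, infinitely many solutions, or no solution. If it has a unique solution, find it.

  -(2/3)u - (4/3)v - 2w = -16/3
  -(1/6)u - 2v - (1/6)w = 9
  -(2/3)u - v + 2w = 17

u = 0, v = -5, w = 6

Row-reduce the augmented matrix:
R1 ← R1 / (-2/3).
R2 ← R2 + 1/6·R1.
R3 ← R3 + 2/3·R1.
R2 ← R2 / (-5/3).
R1 ← R1 − 2·R2.
R3 ← R3 − 1/3·R2.
R3 ← R3 / (61/15).
R1 ← R1 − 17/5·R3.
R2 ← R2 + 1/5·R3.
Reading off the reduced rows gives u = 0, v = -5, w = 6.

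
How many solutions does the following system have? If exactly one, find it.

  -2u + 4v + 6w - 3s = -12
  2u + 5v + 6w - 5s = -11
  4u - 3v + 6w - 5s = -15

infinitely many solutions

Row-reduce:
R1 ← R1 / (-2).
R2 ← R2 − 2·R1.
R3 ← R3 − 4·R1.
R2 ← R2 / (9).
R1 ← R1 + 2·R2.
R3 ← R3 − 5·R2.
R3 ← R3 / (34/3).
R1 ← R1 + 1/3·R3.
R2 ← R2 − 4/3·R3.
Rank is 3 with 4 unknowns, leaving s free.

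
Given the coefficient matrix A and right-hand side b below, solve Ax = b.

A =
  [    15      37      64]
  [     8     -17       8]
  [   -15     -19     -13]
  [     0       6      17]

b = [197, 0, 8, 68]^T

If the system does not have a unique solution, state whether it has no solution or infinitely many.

Row-reduce:
R1 ← R1 / (15).
R2 ← R2 − 8·R1.
R3 ← R3 + 15·R1.
R2 ← R2 / (-551/15).
R1 ← R1 − 37/15·R2.
R3 ← R3 − 18·R2.
R4 ← R4 − 6·R2.
R3 ← R3 / (21045/551).
R1 ← R1 − 1384/551·R3.
R2 ← R2 − 392/551·R3.
R4 ← R4 − 7015/551·R3.
Row 4 reduces to 0 = -1/3, a contradiction. The system is inconsistent.

no solution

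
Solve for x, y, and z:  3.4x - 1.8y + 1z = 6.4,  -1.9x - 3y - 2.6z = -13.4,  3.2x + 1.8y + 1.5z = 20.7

x = 6, y = 5, z = -5

Row-reduce the augmented matrix:
R1 ← R1 / (17/5).
R2 ← R2 + 19/10·R1.
R3 ← R3 − 16/5·R1.
R2 ← R2 / (-681/170).
R1 ← R1 + 9/17·R2.
R3 ← R3 − 297/85·R2.
R3 ← R3 / (-2773/2270).
R1 ← R1 − 128/227·R3.
R2 ← R2 − 347/681·R3.
Reading off the reduced rows gives x = 6, y = 5, z = -5.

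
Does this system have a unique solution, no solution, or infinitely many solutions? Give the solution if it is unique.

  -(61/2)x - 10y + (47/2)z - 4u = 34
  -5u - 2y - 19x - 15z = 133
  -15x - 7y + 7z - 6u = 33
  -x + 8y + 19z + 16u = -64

infinitely many solutions

Row-reduce:
R1 ← R1 / (-61/2).
R2 ← R2 + 19·R1.
R3 ← R3 + 15·R1.
R4 ← R4 + 1·R1.
R2 ← R2 / (258/61).
R1 ← R1 − 20/61·R2.
R3 ← R3 + 127/61·R2.
R4 ← R4 − 508/61·R2.
R3 ← R3 / (-2470/129).
R1 ← R1 − 197/129·R3.
R2 ← R2 + 904/129·R3.
R4 ← R4 − 9880/129·R3.
Rank is 3 with 4 unknowns, leaving u free.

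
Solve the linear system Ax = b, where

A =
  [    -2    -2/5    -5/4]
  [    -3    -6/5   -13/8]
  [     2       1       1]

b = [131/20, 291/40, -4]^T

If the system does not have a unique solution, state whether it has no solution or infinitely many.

infinitely many solutions

Row-reduce:
R1 ← R1 / (-2).
R2 ← R2 + 3·R1.
R3 ← R3 − 2·R1.
R2 ← R2 / (-3/5).
R1 ← R1 − 1/5·R2.
R3 ← R3 − 3/5·R2.
Rank is 2 with 3 unknowns, leaving x_3 free.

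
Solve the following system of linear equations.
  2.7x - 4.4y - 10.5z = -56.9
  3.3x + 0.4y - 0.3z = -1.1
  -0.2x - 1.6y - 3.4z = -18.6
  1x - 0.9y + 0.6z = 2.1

x = 0, y = 1, z = 5

Row-reduce the augmented matrix:
R1 ← R1 / (27/10).
R2 ← R2 − 33/10·R1.
R3 ← R3 + 1/5·R1.
R4 ← R4 − 1·R1.
R2 ← R2 / (52/9).
R1 ← R1 + 44/27·R2.
R3 ← R3 + 52/27·R2.
R4 ← R4 − 197/270·R2.
Swap R3 and R4.
R3 ← R3 / (1889/650).
R1 ← R1 + 23/65·R3.
R2 ← R2 − 141/65·R3.
R4 reduces to 0 = 0, so the extra equation is consistent.
Reading off the reduced rows gives x = 0, y = 1, z = 5.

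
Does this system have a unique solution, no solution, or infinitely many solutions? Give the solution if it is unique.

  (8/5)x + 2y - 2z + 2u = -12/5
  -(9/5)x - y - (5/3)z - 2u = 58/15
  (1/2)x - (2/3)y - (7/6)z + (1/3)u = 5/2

Row-reduce:
R1 ← R1 / (8/5).
R2 ← R2 + 9/5·R1.
R3 ← R3 − 1/2·R1.
R2 ← R2 / (5/4).
R1 ← R1 − 5/4·R2.
R3 ← R3 + 31/24·R2.
R3 ← R3 / (-413/90).
R1 ← R1 − 8/3·R3.
R2 ← R2 + 47/15·R3.
Rank is 3 with 4 unknowns, leaving u free.

infinitely many solutions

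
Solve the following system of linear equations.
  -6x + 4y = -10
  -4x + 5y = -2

x = 3, y = 2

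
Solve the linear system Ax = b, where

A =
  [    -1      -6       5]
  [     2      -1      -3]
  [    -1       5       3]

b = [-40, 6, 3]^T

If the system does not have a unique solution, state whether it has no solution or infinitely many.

Row-reduce the augmented matrix:
R1 ← R1 / (-1).
R2 ← R2 − 2·R1.
R3 ← R3 + 1·R1.
R2 ← R2 / (-13).
R1 ← R1 − 6·R2.
R3 ← R3 − 11·R2.
R3 ← R3 / (51/13).
R1 ← R1 + 23/13·R3.
R2 ← R2 + 7/13·R3.
Reading off the reduced rows gives x_1 = -3, x_2 = 3, x_3 = -5.

x_1 = -3, x_2 = 3, x_3 = -5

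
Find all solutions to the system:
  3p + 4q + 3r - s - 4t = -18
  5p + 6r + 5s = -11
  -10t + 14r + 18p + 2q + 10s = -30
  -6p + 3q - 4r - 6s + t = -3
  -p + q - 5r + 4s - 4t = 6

Row-reduce:
R1 ← R1 / (3).
R2 ← R2 − 5·R1.
R3 ← R3 − 18·R1.
R4 ← R4 + 6·R1.
R5 ← R5 + 1·R1.
R2 ← R2 / (-20/3).
R1 ← R1 − 4/3·R2.
R3 ← R3 + 22·R2.
R4 ← R4 − 11·R2.
R5 ← R5 − 7/3·R2.
R3 ← R3 / (-73/10).
R1 ← R1 − 6/5·R3.
R2 ← R2 + 3/20·R3.
R4 ← R4 − 73/20·R3.
R5 ← R5 + 73/20·R3.
Swap R4 and R5.
R4 ← R4 / (9).
R1 ← R1 − 1/73·R4.
R2 ← R2 + 64/73·R4.
R3 ← R3 − 60/73·R4.
Rank is 4 with 5 unknowns, leaving t free.

infinitely many solutions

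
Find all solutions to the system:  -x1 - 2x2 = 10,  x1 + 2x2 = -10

infinitely many solutions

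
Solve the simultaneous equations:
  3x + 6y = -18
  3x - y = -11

x = -4, y = -1

From equation 2: y = 11 + 3·x.
Substitute into equation 1 and solve: x = -4.
Then y = -1.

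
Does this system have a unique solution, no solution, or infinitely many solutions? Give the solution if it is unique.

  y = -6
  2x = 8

x = 4, y = -6

Row-reduce the augmented matrix:
Swap R1 and R2.
R1 ← R1 / (2).
Reading off the reduced rows gives x = 4, y = -6.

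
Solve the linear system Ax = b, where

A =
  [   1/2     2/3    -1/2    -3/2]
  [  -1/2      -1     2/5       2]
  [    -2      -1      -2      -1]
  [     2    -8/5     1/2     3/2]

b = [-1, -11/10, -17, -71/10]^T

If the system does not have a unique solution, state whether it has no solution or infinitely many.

Row-reduce the augmented matrix:
R1 ← R1 / (1/2).
R2 ← R2 + 1/2·R1.
R3 ← R3 + 2·R1.
R4 ← R4 − 2·R1.
R2 ← R2 / (-1/3).
R1 ← R1 − 4/3·R2.
R3 ← R3 − 5/3·R2.
R4 ← R4 + 64/15·R2.
R3 ← R3 / (-9/2).
R1 ← R1 + 7/5·R3.
R2 ← R2 − 3/10·R3.
R4 ← R4 − 189/50·R3.
R4 ← R4 / (-67/25).
R1 ← R1 − 2/5·R4.
R2 ← R2 + 9/5·R4.
R3 ← R3 − 1·R4.
Reading off the reduced rows gives x_1 = -1, x_2 = 6, x_3 = 6, x_4 = 1.

x_1 = -1, x_2 = 6, x_3 = 6, x_4 = 1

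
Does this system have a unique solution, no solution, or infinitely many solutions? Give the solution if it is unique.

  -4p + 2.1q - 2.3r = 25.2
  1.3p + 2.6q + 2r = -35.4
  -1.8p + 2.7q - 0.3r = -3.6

p = -6, q = -6, r = -6

Row-reduce the augmented matrix:
R1 ← R1 / (-4).
R2 ← R2 − 13/10·R1.
R3 ← R3 + 9/5·R1.
R2 ← R2 / (1313/400).
R1 ← R1 + 21/40·R2.
R3 ← R3 − 351/200·R2.
R3 ← R3 / (33/505).
R1 ← R1 − 1018/1313·R3.
R2 ← R2 − 501/1313·R3.
Reading off the reduced rows gives p = -6, q = -6, r = -6.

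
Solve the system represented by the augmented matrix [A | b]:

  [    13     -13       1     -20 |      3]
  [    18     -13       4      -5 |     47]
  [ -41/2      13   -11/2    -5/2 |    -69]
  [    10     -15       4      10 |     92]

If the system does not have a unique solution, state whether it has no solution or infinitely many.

infinitely many solutions

Row-reduce:
R1 ← R1 / (13).
R2 ← R2 − 18·R1.
R3 ← R3 + 41/2·R1.
R4 ← R4 − 10·R1.
R2 ← R2 / (5).
R1 ← R1 + 1·R2.
R3 ← R3 + 15/2·R2.
R4 ← R4 + 5·R2.
Swap R3 and R4.
R3 ← R3 / (76/13).
R1 ← R1 − 3/5·R3.
R2 ← R2 − 34/65·R3.
Rank is 3 with 4 unknowns, leaving x_4 free.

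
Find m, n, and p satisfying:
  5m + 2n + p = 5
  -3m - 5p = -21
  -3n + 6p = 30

m = 2, n = -4, p = 3

Row-reduce the augmented matrix:
R1 ← R1 / (5).
R2 ← R2 + 3·R1.
R2 ← R2 / (6/5).
R1 ← R1 − 2/5·R2.
R3 ← R3 + 3·R2.
R3 ← R3 / (-5).
R1 ← R1 − 5/3·R3.
R2 ← R2 + 11/3·R3.
Reading off the reduced rows gives m = 2, n = -4, p = 3.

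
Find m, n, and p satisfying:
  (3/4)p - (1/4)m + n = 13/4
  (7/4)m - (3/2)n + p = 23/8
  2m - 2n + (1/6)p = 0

m = 1, n = 5/4, p = 3

Row-reduce the augmented matrix:
R1 ← R1 / (-1/4).
R2 ← R2 − 7/4·R1.
R3 ← R3 − 2·R1.
R2 ← R2 / (11/2).
R1 ← R1 + 4·R2.
R3 ← R3 − 6·R2.
R3 ← R3 / (-43/66).
R1 ← R1 − 17/11·R3.
R2 ← R2 − 25/22·R3.
Reading off the reduced rows gives m = 1, n = 5/4, p = 3.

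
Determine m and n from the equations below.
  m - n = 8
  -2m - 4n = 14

m = 3, n = -5

Row-reduce the augmented matrix:
R2 ← R2 + 2·R1.
R2 ← R2 / (-6).
R1 ← R1 + 1·R2.
Reading off the reduced rows gives m = 3, n = -5.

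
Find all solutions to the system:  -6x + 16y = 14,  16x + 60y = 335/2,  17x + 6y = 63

Row-reduce:
R1 ← R1 / (-6).
R2 ← R2 − 16·R1.
R3 ← R3 − 17·R1.
R2 ← R2 / (308/3).
R1 ← R1 + 8/3·R2.
R3 ← R3 − 154/3·R2.
Row 3 reduces to 0 = 1/4, a contradiction. The system is inconsistent.

no solution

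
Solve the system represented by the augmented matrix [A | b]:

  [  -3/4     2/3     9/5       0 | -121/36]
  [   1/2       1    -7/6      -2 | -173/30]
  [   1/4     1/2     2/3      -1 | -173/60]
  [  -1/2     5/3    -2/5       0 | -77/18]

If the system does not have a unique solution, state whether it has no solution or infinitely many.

Row-reduce the augmented matrix:
R1 ← R1 / (-3/4).
R2 ← R2 − 1/2·R1.
R3 ← R3 − 1/4·R1.
R4 ← R4 + 1/2·R1.
R2 ← R2 / (13/9).
R1 ← R1 + 8/9·R2.
R3 ← R3 − 13/18·R2.
R4 ← R4 − 11/9·R2.
R3 ← R3 / (5/4).
R1 ← R1 + 464/195·R3.
R2 ← R2 − 3/130·R3.
R4 ← R4 + 127/78·R3.
R4 ← R4 / (22/13).
R1 ← R1 + 16/13·R4.
R2 ← R2 + 18/13·R4.
Reading off the reduced rows gives x_1 = 3, x_2 = -5/3, x_3 = 0, x_4 = 14/5.

x_1 = 3, x_2 = -5/3, x_3 = 0, x_4 = 14/5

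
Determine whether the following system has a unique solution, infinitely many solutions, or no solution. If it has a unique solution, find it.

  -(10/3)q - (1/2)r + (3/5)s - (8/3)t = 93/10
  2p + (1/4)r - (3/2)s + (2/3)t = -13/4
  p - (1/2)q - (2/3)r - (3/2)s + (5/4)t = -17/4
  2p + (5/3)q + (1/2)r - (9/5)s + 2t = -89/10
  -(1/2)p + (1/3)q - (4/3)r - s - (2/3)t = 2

Row-reduce:
Swap R1 and R2.
R1 ← R1 / (2).
R3 ← R3 − 1·R1.
R4 ← R4 − 2·R1.
R5 ← R5 + 1/2·R1.
R2 ← R2 / (-10/3).
R3 ← R3 + 1/2·R2.
R4 ← R4 − 5/3·R2.
R5 ← R5 − 1/3·R2.
R3 ← R3 / (-43/60).
R1 ← R1 − 1/8·R3.
R2 ← R2 − 3/20·R3.
R5 ← R5 + 317/240·R3.
Swap R4 and R5.
R4 ← R4 / (401/1720).
R1 ← R1 + 771/860·R4.
R2 ← R2 + 153/430·R4.
R3 ← R3 − 252/215·R4.
Row 5 reduces to 0 = -1, a contradiction. The system is inconsistent.

no solution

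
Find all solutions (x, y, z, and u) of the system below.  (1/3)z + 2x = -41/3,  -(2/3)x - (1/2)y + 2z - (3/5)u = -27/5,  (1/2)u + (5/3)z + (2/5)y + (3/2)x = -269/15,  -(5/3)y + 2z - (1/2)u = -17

x = -6, y = 6, z = -5, u = -6

Row-reduce the augmented matrix:
R1 ← R1 / (2).
R2 ← R2 + 2/3·R1.
R3 ← R3 − 3/2·R1.
R2 ← R2 / (-1/2).
R3 ← R3 − 2/5·R2.
R4 ← R4 + 5/3·R2.
R3 ← R3 / (559/180).
R1 ← R1 − 1/6·R3.
R2 ← R2 + 38/9·R3.
R4 ← R4 + 136/27·R3.
R4 ← R4 / (25699/16770).
R1 ← R1 + 3/2795·R4.
R2 ← R2 − 686/559·R4.
R3 ← R3 − 18/2795·R4.
Reading off the reduced rows gives x = -6, y = 6, z = -5, u = -6.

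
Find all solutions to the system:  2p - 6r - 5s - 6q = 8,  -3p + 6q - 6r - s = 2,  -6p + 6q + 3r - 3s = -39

Row-reduce:
R1 ← R1 / (2).
R2 ← R2 + 3·R1.
R3 ← R3 + 6·R1.
R2 ← R2 / (-3).
R1 ← R1 + 3·R2.
R3 ← R3 + 12·R2.
R3 ← R3 / (45).
R1 ← R1 − 12·R3.
R2 ← R2 − 5·R3.
Rank is 3 with 4 unknowns, leaving s free.

infinitely many solutions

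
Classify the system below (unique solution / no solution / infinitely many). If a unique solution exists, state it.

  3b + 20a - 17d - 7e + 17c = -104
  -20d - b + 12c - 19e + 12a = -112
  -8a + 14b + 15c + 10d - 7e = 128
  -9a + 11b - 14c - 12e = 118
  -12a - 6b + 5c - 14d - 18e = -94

Row-reduce the augmented matrix:
R1 ← R1 / (20).
R2 ← R2 − 12·R1.
R3 ← R3 + 8·R1.
R4 ← R4 + 9·R1.
R5 ← R5 + 12·R1.
R2 ← R2 / (-14/5).
R1 ← R1 − 3/20·R2.
R3 ← R3 − 76/5·R2.
R4 ← R4 − 247/20·R2.
R5 ← R5 + 21/5·R2.
R3 ← R3 / (221/7).
R1 ← R1 − 53/56·R3.
R2 ← R2 + 9/14·R3.
R4 ← R4 − 89/56·R3.
R5 ← R5 − 25/2·R3.
R4 ← R4 / (-85497/1768).
R1 ← R1 − 219/1768·R4.
R2 ← R2 − 1097/442·R4.
R3 ← R3 + 350/221·R4.
R5 ← R5 − 4551/442·R4.
R5 ← R5 / (556625/28499).
R1 ← R1 − 38901/28499·R5.
R2 ← R2 + 12675/28499·R5.
R3 ← R3 + 10539/28499·R5.
R4 ← R4 − 44725/28499·R5.
Reading off the reduced rows gives a = 0, b = 6, c = -2, d = 6, e = -2.

a = 0, b = 6, c = -2, d = 6, e = -2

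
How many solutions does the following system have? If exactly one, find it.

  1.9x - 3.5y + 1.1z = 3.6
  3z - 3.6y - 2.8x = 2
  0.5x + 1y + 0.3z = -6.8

x = -2, y = -4, z = -6

Row-reduce the augmented matrix:
R1 ← R1 / (19/10).
R2 ← R2 + 14/5·R1.
R3 ← R3 − 1/2·R1.
R2 ← R2 / (-832/95).
R1 ← R1 + 35/19·R2.
R3 ← R3 − 73/38·R2.
R3 ← R3 / (8521/8320).
R1 ← R1 + 327/832·R3.
R2 ← R2 + 439/832·R3.
Reading off the reduced rows gives x = -2, y = -4, z = -6.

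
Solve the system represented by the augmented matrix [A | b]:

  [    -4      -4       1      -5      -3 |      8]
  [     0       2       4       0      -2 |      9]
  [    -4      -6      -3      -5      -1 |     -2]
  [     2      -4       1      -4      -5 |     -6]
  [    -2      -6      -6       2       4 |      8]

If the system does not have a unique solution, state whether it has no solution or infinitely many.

no solution

Row-reduce:
R1 ← R1 / (-4).
R3 ← R3 + 4·R1.
R4 ← R4 − 2·R1.
R5 ← R5 + 2·R1.
R2 ← R2 / (2).
R1 ← R1 − 1·R2.
R3 ← R3 + 2·R2.
R4 ← R4 + 6·R2.
R5 ← R5 + 4·R2.
Swap R3 and R4.
R3 ← R3 / (27/2).
R1 ← R1 + 9/4·R3.
R2 ← R2 − 2·R3.
R5 ← R5 − 3/2·R3.
Swap R4 and R5.
R4 ← R4 / (47/9).
R1 ← R1 − 1/6·R4.
R2 ← R2 − 26/27·R4.
R3 ← R3 + 13/27·R4.
Row 5 reduces to 0 = -1, a contradiction. The system is inconsistent.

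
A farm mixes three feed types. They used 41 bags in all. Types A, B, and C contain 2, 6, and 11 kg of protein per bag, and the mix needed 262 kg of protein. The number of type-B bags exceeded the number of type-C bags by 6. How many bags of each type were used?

type-A bags: 11, type-B bags: 18, type-C bags: 12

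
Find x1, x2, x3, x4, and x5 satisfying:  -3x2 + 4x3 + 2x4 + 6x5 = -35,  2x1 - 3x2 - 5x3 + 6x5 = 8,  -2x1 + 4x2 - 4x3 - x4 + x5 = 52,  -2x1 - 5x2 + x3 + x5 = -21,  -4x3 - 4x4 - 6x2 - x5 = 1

x1 = -4, x2 = 5, x3 = -5, x4 = -3, x5 = 1

Row-reduce the augmented matrix:
Swap R1 and R2.
R1 ← R1 / (2).
R3 ← R3 + 2·R1.
R4 ← R4 + 2·R1.
R2 ← R2 / (-3).
R1 ← R1 + 3/2·R2.
R3 ← R3 − 1·R2.
R4 ← R4 + 8·R2.
R5 ← R5 + 6·R2.
R3 ← R3 / (-23/3).
R1 ← R1 + 9/2·R3.
R2 ← R2 + 4/3·R3.
R4 ← R4 + 44/3·R3.
R5 ← R5 + 12·R3.
R4 ← R4 / (-108/23).
R1 ← R1 + 37/46·R4.
R2 ← R2 + 14/23·R4.
R3 ← R3 − 1/23·R4.
R5 ← R5 + 172/23·R4.
R5 ← R5 / (44/3).
R1 ← R1 + 19/24·R5.
R2 ← R2 + 1/6·R5.
R3 ← R3 + 17/12·R5.
R4 ← R4 − 67/12·R5.
Reading off the reduced rows gives x1 = -4, x2 = 5, x3 = -5, x4 = -3, x5 = 1.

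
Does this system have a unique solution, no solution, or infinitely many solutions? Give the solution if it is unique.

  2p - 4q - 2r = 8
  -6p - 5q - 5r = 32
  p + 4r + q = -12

p = -2, q = -2, r = -2

Row-reduce the augmented matrix:
R1 ← R1 / (2).
R2 ← R2 + 6·R1.
R3 ← R3 − 1·R1.
R2 ← R2 / (-17).
R1 ← R1 + 2·R2.
R3 ← R3 − 3·R2.
R3 ← R3 / (52/17).
R1 ← R1 − 5/17·R3.
R2 ← R2 − 11/17·R3.
Reading off the reduced rows gives p = -2, q = -2, r = -2.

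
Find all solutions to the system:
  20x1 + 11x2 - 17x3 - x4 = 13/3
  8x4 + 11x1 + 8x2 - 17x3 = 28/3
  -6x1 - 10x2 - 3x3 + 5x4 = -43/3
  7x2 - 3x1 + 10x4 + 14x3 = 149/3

Row-reduce the augmented matrix:
R1 ← R1 / (20).
R2 ← R2 − 11·R1.
R3 ← R3 + 6·R1.
R4 ← R4 + 3·R1.
R2 ← R2 / (39/20).
R1 ← R1 − 11/20·R2.
R3 ← R3 + 67/10·R2.
R4 ← R4 − 173/20·R2.
R3 ← R3 / (-447/13).
R1 ← R1 − 17/13·R3.
R2 ← R2 + 51/13·R3.
R4 ← R4 − 590/13·R3.
R4 ← R4 / (7555/447).
R1 ← R1 + 521/447·R4.
R2 ← R2 − 74/149·R4.
R3 ← R3 + 443/447·R4.
Reading off the reduced rows gives x1 = 1, x2 = 4/3, x3 = 5/3, x4 = 2.

x1 = 1, x2 = 4/3, x3 = 5/3, x4 = 2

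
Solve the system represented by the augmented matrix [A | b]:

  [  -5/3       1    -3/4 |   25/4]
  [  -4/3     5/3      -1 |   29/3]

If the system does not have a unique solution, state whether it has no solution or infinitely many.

infinitely many solutions

Row-reduce:
R1 ← R1 / (-5/3).
R2 ← R2 + 4/3·R1.
R2 ← R2 / (13/15).
R1 ← R1 + 3/5·R2.
Rank is 2 with 3 unknowns, leaving x_3 free.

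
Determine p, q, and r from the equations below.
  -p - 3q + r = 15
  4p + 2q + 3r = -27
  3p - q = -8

p = -4, q = -4, r = -1

Row-reduce the augmented matrix:
R1 ← R1 / (-1).
R2 ← R2 − 4·R1.
R3 ← R3 − 3·R1.
R2 ← R2 / (-10).
R1 ← R1 − 3·R2.
R3 ← R3 + 10·R2.
R3 ← R3 / (-4).
R1 ← R1 − 11/10·R3.
R2 ← R2 + 7/10·R3.
Reading off the reduced rows gives p = -4, q = -4, r = -1.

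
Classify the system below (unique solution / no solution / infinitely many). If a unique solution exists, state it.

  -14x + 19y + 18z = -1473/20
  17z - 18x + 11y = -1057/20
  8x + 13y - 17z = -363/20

Row-reduce the augmented matrix:
R1 ← R1 / (-14).
R2 ← R2 + 18·R1.
R3 ← R3 − 8·R1.
R2 ← R2 / (-94/7).
R1 ← R1 + 19/14·R2.
R3 ← R3 − 167/7·R2.
R3 ← R3 / (-1657/94).
R1 ← R1 + 125/188·R3.
R2 ← R2 − 43/94·R3.
Reading off the reduced rows gives x = 1/2, y = -11/4, z = -4/5.

x = 1/2, y = -11/4, z = -4/5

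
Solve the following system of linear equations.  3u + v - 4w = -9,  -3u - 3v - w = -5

infinitely many solutions

Row-reduce:
R1 ← R1 / (3).
R2 ← R2 + 3·R1.
R2 ← R2 / (-2).
R1 ← R1 − 1/3·R2.
Rank is 2 with 3 unknowns, leaving w free.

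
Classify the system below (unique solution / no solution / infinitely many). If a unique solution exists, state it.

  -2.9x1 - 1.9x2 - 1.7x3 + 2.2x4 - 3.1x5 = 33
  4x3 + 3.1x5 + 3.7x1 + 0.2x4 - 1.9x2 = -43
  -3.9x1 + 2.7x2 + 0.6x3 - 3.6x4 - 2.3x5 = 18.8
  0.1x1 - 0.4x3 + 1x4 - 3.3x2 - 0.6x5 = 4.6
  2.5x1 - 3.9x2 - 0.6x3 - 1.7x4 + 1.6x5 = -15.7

x1 = -4, x2 = 0, x3 = -4, x4 = 1, x5 = -4

Row-reduce the augmented matrix:
R1 ← R1 / (-29/10).
R2 ← R2 − 37/10·R1.
R3 ← R3 + 39/10·R1.
R4 ← R4 − 1/10·R1.
R5 ← R5 − 5/2·R1.
R2 ← R2 / (-627/145).
R1 ← R1 − 19/29·R2.
R3 ← R3 − 762/145·R2.
R4 ← R4 + 488/145·R2.
R5 ← R5 + 803/145·R2.
R3 ← R3 / (10683/2090).
R1 ← R1 − 19/22·R3.
R2 ← R2 + 177/418·R3.
R4 ← R4 + 3937/2090·R3.
R5 ← R5 + 419/95·R3.
R4 ← R4 / (-124711/53415).
R1 ← R1 − 2005/10683·R4.
R2 ← R2 + 1111/1187·R4.
R3 ← R3 + 6070/10683·R4.
R5 ← R5 + 658117/106830·R4.
R5 ← R5 / (306283/7482660).
R1 ← R1 − 1531/1866·R5.
R2 ← R2 − 120085/748266·R5.
R3 ← R3 − 36649/374133·R5.
R4 ← R4 + 28251/249422·R5.
Reading off the reduced rows gives x1 = -4, x2 = 0, x3 = -4, x4 = 1, x5 = -4.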